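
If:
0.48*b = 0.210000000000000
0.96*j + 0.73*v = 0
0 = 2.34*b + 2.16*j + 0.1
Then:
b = 0.44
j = -0.52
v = 0.68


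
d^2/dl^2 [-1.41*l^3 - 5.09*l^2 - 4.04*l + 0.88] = -8.46*l - 10.18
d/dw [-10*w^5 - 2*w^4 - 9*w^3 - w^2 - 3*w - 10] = -50*w^4 - 8*w^3 - 27*w^2 - 2*w - 3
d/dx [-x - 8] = -1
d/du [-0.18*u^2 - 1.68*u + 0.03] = -0.36*u - 1.68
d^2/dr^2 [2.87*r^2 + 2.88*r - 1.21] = 5.74000000000000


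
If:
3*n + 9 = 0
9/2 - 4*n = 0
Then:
No Solution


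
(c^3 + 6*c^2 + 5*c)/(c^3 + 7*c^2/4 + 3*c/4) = 4*(c + 5)/(4*c + 3)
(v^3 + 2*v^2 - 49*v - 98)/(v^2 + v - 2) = (v^2 - 49)/(v - 1)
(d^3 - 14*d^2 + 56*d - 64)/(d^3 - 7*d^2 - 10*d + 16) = (d^2 - 6*d + 8)/(d^2 + d - 2)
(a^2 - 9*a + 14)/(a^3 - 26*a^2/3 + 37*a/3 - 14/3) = 3*(a - 2)/(3*a^2 - 5*a + 2)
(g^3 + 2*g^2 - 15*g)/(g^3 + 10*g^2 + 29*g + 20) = g*(g - 3)/(g^2 + 5*g + 4)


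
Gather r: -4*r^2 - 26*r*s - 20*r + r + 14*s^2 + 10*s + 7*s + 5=-4*r^2 + r*(-26*s - 19) + 14*s^2 + 17*s + 5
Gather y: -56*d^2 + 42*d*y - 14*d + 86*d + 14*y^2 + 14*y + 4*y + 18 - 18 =-56*d^2 + 72*d + 14*y^2 + y*(42*d + 18)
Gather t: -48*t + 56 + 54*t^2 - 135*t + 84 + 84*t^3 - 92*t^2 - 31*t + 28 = 84*t^3 - 38*t^2 - 214*t + 168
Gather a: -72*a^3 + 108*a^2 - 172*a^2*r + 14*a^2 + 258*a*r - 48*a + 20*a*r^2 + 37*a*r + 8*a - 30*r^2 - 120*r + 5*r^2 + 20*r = -72*a^3 + a^2*(122 - 172*r) + a*(20*r^2 + 295*r - 40) - 25*r^2 - 100*r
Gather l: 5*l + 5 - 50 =5*l - 45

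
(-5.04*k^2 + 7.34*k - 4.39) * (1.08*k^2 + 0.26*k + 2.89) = -5.4432*k^4 + 6.6168*k^3 - 17.3984*k^2 + 20.0712*k - 12.6871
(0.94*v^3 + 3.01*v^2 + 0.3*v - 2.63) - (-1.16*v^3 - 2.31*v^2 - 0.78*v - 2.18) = 2.1*v^3 + 5.32*v^2 + 1.08*v - 0.45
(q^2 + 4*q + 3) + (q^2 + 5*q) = 2*q^2 + 9*q + 3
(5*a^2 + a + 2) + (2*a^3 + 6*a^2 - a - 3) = 2*a^3 + 11*a^2 - 1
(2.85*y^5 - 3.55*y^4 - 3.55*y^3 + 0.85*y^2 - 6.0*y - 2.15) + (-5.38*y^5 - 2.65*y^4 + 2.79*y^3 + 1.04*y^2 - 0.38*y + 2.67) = -2.53*y^5 - 6.2*y^4 - 0.76*y^3 + 1.89*y^2 - 6.38*y + 0.52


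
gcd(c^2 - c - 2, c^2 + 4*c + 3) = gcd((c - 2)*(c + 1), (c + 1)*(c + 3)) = c + 1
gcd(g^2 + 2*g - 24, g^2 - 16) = g - 4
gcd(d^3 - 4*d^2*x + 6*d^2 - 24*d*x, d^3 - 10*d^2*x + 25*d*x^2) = d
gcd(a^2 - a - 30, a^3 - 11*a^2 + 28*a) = 1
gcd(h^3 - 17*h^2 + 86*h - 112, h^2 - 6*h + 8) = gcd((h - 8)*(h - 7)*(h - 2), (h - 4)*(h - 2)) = h - 2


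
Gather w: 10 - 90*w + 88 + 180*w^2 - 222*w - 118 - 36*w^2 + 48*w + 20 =144*w^2 - 264*w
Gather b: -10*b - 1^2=-10*b - 1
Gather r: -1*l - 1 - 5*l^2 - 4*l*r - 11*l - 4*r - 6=-5*l^2 - 12*l + r*(-4*l - 4) - 7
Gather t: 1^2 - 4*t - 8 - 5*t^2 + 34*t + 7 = -5*t^2 + 30*t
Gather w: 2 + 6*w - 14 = 6*w - 12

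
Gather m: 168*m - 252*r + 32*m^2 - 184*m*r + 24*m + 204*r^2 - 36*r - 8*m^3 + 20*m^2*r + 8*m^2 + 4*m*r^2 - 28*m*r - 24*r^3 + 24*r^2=-8*m^3 + m^2*(20*r + 40) + m*(4*r^2 - 212*r + 192) - 24*r^3 + 228*r^2 - 288*r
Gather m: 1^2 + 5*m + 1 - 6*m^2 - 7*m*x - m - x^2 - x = -6*m^2 + m*(4 - 7*x) - x^2 - x + 2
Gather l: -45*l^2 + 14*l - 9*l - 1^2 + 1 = -45*l^2 + 5*l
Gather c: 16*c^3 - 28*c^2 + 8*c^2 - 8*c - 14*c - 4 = 16*c^3 - 20*c^2 - 22*c - 4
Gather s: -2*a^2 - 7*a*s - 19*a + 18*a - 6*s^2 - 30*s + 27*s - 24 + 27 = -2*a^2 - a - 6*s^2 + s*(-7*a - 3) + 3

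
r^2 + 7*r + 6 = (r + 1)*(r + 6)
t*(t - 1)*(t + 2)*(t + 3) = t^4 + 4*t^3 + t^2 - 6*t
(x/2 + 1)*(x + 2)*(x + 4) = x^3/2 + 4*x^2 + 10*x + 8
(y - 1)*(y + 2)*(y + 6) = y^3 + 7*y^2 + 4*y - 12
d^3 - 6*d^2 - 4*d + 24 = (d - 6)*(d - 2)*(d + 2)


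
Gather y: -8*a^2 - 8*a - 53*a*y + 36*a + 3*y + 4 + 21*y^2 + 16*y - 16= -8*a^2 + 28*a + 21*y^2 + y*(19 - 53*a) - 12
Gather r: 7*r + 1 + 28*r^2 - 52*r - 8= 28*r^2 - 45*r - 7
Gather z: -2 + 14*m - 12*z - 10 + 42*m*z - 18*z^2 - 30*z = 14*m - 18*z^2 + z*(42*m - 42) - 12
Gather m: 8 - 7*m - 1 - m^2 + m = -m^2 - 6*m + 7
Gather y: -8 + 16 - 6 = 2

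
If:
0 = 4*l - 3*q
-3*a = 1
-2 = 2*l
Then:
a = -1/3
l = -1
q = -4/3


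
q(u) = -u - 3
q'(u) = -1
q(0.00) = -3.00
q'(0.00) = -1.00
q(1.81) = -4.81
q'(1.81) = -1.00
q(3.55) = -6.55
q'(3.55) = -1.00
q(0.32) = -3.32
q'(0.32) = -1.00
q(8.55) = -11.55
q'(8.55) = -1.00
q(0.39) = -3.39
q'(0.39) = -1.00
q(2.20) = -5.20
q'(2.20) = -1.00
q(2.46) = -5.46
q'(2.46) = -1.00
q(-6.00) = 3.00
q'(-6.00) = -1.00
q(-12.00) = 9.00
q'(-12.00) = -1.00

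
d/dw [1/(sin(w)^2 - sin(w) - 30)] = (1 - 2*sin(w))*cos(w)/(sin(w) + cos(w)^2 + 29)^2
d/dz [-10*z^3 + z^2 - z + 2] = -30*z^2 + 2*z - 1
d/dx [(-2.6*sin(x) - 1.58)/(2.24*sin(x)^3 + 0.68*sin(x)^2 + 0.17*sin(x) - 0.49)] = (11.648*sin(x)^3 + 12.3856*sin(x)^2 + 2.1488*sin(x) + 1.5426)*cos(x)/(5.0176*sin(x)^6 + 3.0464*sin(x)^5 + 1.224*sin(x)^4 - 1.964*sin(x)^3 - 0.6375*sin(x)^2 - 0.1666*sin(x) + 0.2401)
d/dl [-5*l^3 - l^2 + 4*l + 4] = -15*l^2 - 2*l + 4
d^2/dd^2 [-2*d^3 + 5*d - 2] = -12*d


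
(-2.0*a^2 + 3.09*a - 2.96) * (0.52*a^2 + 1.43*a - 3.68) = -1.04*a^4 - 1.2532*a^3 + 10.2395*a^2 - 15.604*a + 10.8928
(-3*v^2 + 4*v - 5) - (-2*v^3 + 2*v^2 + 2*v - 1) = 2*v^3 - 5*v^2 + 2*v - 4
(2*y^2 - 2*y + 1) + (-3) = 2*y^2 - 2*y - 2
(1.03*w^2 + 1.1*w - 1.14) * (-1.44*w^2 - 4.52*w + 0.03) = -1.4832*w^4 - 6.2396*w^3 - 3.2995*w^2 + 5.1858*w - 0.0342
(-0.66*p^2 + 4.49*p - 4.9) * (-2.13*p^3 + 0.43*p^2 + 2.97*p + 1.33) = 1.4058*p^5 - 9.8475*p^4 + 10.4075*p^3 + 10.3505*p^2 - 8.5813*p - 6.517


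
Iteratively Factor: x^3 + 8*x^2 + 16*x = (x + 4)*(x^2 + 4*x) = x*(x + 4)*(x + 4)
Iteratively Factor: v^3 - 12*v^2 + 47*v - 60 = (v - 3)*(v^2 - 9*v + 20) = (v - 5)*(v - 3)*(v - 4)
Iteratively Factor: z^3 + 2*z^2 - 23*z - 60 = (z + 4)*(z^2 - 2*z - 15) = (z + 3)*(z + 4)*(z - 5)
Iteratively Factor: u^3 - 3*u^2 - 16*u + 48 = (u + 4)*(u^2 - 7*u + 12) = (u - 3)*(u + 4)*(u - 4)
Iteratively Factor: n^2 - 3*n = (n)*(n - 3)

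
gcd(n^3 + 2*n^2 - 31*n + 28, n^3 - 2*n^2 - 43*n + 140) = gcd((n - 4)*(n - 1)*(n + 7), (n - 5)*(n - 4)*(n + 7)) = n^2 + 3*n - 28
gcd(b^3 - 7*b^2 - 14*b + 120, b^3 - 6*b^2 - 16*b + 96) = b^2 - 2*b - 24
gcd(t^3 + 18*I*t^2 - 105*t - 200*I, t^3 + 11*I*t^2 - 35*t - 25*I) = t^2 + 10*I*t - 25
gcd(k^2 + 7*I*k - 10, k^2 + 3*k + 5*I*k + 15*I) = k + 5*I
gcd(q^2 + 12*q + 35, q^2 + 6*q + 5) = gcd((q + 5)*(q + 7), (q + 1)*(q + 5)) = q + 5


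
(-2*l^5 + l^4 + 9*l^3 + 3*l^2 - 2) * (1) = -2*l^5 + l^4 + 9*l^3 + 3*l^2 - 2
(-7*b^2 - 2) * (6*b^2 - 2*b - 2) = -42*b^4 + 14*b^3 + 2*b^2 + 4*b + 4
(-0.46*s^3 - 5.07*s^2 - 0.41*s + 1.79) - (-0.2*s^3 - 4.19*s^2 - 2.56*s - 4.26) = -0.26*s^3 - 0.88*s^2 + 2.15*s + 6.05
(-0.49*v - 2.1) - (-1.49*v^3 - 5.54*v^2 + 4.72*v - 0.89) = 1.49*v^3 + 5.54*v^2 - 5.21*v - 1.21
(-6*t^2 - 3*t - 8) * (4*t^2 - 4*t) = -24*t^4 + 12*t^3 - 20*t^2 + 32*t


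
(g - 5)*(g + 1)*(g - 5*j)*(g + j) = g^4 - 4*g^3*j - 4*g^3 - 5*g^2*j^2 + 16*g^2*j - 5*g^2 + 20*g*j^2 + 20*g*j + 25*j^2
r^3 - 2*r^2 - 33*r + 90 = (r - 5)*(r - 3)*(r + 6)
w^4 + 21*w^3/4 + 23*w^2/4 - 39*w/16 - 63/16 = (w - 3/4)*(w + 1)*(w + 3/2)*(w + 7/2)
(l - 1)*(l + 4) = l^2 + 3*l - 4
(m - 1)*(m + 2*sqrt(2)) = m^2 - m + 2*sqrt(2)*m - 2*sqrt(2)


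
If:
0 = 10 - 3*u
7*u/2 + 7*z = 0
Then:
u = 10/3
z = -5/3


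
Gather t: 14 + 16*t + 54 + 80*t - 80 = 96*t - 12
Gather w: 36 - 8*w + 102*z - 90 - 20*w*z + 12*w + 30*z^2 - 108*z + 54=w*(4 - 20*z) + 30*z^2 - 6*z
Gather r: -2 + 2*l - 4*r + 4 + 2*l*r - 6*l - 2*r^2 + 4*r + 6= 2*l*r - 4*l - 2*r^2 + 8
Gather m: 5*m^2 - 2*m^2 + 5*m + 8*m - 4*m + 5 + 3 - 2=3*m^2 + 9*m + 6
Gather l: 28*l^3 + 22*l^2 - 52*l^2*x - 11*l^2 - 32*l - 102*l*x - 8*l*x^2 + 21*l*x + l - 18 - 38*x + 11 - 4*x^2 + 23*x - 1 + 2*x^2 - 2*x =28*l^3 + l^2*(11 - 52*x) + l*(-8*x^2 - 81*x - 31) - 2*x^2 - 17*x - 8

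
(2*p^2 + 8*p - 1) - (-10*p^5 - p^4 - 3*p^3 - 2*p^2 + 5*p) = 10*p^5 + p^4 + 3*p^3 + 4*p^2 + 3*p - 1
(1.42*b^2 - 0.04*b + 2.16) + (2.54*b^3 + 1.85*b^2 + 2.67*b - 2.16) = 2.54*b^3 + 3.27*b^2 + 2.63*b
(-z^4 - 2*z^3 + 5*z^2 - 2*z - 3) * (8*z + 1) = -8*z^5 - 17*z^4 + 38*z^3 - 11*z^2 - 26*z - 3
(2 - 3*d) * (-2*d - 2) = 6*d^2 + 2*d - 4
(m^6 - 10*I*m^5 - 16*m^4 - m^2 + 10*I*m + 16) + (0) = m^6 - 10*I*m^5 - 16*m^4 - m^2 + 10*I*m + 16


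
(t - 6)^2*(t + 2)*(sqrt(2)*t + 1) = sqrt(2)*t^4 - 10*sqrt(2)*t^3 + t^3 - 10*t^2 + 12*sqrt(2)*t^2 + 12*t + 72*sqrt(2)*t + 72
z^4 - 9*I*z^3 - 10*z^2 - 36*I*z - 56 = (z - 7*I)*(z - 2*I)^2*(z + 2*I)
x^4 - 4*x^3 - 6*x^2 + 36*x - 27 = (x - 3)^2*(x - 1)*(x + 3)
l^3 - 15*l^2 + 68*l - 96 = (l - 8)*(l - 4)*(l - 3)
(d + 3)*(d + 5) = d^2 + 8*d + 15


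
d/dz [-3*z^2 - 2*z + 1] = -6*z - 2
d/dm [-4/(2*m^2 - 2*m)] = 2*(2*m - 1)/(m^2*(m - 1)^2)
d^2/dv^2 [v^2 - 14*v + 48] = 2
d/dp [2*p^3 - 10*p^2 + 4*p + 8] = 6*p^2 - 20*p + 4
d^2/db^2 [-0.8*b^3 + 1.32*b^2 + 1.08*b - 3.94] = 2.64 - 4.8*b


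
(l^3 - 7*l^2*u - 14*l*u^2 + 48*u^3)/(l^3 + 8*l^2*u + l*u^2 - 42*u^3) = (l - 8*u)/(l + 7*u)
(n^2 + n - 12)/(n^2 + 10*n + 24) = (n - 3)/(n + 6)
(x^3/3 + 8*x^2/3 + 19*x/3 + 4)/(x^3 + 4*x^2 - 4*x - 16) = (x^2 + 4*x + 3)/(3*(x^2 - 4))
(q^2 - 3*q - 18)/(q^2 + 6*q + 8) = (q^2 - 3*q - 18)/(q^2 + 6*q + 8)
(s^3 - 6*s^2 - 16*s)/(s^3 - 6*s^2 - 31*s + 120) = s*(s + 2)/(s^2 + 2*s - 15)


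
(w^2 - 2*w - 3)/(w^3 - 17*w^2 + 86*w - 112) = (w^2 - 2*w - 3)/(w^3 - 17*w^2 + 86*w - 112)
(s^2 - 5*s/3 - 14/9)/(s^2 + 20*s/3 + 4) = (s - 7/3)/(s + 6)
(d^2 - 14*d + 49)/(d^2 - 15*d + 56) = (d - 7)/(d - 8)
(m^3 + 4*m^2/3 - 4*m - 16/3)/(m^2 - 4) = m + 4/3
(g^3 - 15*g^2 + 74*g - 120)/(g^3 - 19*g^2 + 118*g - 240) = (g - 4)/(g - 8)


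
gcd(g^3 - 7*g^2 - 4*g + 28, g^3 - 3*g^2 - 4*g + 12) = g^2 - 4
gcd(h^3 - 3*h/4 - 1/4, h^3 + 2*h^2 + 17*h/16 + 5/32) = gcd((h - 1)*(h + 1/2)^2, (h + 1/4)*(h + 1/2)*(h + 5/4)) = h + 1/2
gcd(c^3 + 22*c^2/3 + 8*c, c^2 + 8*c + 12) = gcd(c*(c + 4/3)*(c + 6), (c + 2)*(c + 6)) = c + 6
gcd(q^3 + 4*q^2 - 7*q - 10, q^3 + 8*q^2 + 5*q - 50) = q^2 + 3*q - 10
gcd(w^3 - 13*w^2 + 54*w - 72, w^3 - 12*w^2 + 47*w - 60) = w^2 - 7*w + 12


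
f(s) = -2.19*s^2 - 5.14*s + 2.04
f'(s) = -4.38*s - 5.14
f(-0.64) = 4.43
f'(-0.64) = -2.34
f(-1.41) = 4.93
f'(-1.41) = 1.04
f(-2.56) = 0.85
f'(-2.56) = 6.07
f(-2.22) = 2.66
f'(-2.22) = 4.58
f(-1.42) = 4.92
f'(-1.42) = 1.08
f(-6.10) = -48.10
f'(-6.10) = 21.58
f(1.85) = -14.96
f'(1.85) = -13.24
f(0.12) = 1.39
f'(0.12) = -5.67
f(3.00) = -33.09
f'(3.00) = -18.28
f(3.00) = -33.09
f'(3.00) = -18.28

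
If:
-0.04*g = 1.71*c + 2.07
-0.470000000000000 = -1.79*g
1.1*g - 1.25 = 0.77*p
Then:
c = -1.22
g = 0.26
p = -1.25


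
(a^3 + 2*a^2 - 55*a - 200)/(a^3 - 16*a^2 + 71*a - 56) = (a^2 + 10*a + 25)/(a^2 - 8*a + 7)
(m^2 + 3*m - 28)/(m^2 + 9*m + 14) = (m - 4)/(m + 2)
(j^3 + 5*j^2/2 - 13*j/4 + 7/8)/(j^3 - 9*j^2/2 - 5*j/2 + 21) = (8*j^3 + 20*j^2 - 26*j + 7)/(4*(2*j^3 - 9*j^2 - 5*j + 42))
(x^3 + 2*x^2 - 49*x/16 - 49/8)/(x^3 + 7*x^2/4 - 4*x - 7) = (x - 7/4)/(x - 2)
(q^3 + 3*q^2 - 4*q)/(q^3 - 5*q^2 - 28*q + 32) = q/(q - 8)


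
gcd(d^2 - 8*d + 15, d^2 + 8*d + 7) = 1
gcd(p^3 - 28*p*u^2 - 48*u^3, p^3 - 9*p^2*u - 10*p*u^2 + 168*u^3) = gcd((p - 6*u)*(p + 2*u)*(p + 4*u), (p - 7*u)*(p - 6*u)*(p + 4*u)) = p^2 - 2*p*u - 24*u^2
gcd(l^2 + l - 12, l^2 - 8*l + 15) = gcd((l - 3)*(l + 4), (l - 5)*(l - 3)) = l - 3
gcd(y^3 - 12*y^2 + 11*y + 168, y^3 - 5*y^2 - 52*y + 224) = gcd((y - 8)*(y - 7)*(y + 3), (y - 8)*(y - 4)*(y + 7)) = y - 8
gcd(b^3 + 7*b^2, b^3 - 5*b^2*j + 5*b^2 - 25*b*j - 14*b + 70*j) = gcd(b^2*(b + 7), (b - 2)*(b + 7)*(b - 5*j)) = b + 7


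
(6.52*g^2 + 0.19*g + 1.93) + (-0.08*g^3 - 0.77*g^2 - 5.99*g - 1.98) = -0.08*g^3 + 5.75*g^2 - 5.8*g - 0.05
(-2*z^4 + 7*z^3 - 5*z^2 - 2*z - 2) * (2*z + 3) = -4*z^5 + 8*z^4 + 11*z^3 - 19*z^2 - 10*z - 6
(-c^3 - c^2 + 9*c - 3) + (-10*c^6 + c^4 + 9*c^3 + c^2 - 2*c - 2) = -10*c^6 + c^4 + 8*c^3 + 7*c - 5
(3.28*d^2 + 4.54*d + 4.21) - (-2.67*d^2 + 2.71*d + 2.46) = 5.95*d^2 + 1.83*d + 1.75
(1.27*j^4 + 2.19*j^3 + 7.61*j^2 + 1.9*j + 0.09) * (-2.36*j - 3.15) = -2.9972*j^5 - 9.1689*j^4 - 24.8581*j^3 - 28.4555*j^2 - 6.1974*j - 0.2835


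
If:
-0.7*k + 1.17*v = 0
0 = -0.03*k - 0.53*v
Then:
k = 0.00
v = 0.00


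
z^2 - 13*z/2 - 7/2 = (z - 7)*(z + 1/2)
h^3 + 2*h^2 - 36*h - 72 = (h - 6)*(h + 2)*(h + 6)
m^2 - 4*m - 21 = (m - 7)*(m + 3)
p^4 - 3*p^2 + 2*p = p*(p - 1)^2*(p + 2)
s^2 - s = s*(s - 1)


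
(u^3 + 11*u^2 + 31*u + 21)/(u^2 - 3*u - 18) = (u^2 + 8*u + 7)/(u - 6)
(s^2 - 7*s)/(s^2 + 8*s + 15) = s*(s - 7)/(s^2 + 8*s + 15)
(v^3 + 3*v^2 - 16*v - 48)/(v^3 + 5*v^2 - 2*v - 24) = (v - 4)/(v - 2)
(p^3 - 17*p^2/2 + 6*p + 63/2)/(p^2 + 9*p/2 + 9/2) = (p^2 - 10*p + 21)/(p + 3)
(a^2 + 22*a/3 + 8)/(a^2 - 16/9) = 3*(a + 6)/(3*a - 4)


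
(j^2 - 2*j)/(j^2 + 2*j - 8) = j/(j + 4)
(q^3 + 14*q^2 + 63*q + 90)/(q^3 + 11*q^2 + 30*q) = (q + 3)/q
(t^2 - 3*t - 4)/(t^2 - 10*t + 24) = (t + 1)/(t - 6)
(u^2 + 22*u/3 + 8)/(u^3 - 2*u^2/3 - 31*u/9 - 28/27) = 9*(u + 6)/(9*u^2 - 18*u - 7)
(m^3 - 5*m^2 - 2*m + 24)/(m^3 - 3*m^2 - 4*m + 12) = (m - 4)/(m - 2)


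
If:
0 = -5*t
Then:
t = 0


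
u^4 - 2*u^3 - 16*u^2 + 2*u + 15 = (u - 5)*(u - 1)*(u + 1)*(u + 3)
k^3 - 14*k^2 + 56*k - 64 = (k - 8)*(k - 4)*(k - 2)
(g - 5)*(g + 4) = g^2 - g - 20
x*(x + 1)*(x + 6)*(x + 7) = x^4 + 14*x^3 + 55*x^2 + 42*x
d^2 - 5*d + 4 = (d - 4)*(d - 1)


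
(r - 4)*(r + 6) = r^2 + 2*r - 24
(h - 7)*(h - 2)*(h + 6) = h^3 - 3*h^2 - 40*h + 84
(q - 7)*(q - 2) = q^2 - 9*q + 14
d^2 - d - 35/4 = (d - 7/2)*(d + 5/2)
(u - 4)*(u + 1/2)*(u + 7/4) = u^3 - 7*u^2/4 - 65*u/8 - 7/2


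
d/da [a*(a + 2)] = 2*a + 2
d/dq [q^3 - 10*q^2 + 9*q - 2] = 3*q^2 - 20*q + 9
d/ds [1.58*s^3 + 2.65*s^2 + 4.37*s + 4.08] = 4.74*s^2 + 5.3*s + 4.37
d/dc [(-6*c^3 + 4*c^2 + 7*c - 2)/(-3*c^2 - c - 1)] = (18*c^4 + 12*c^3 + 35*c^2 - 20*c - 9)/(9*c^4 + 6*c^3 + 7*c^2 + 2*c + 1)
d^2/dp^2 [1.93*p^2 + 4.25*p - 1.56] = 3.86000000000000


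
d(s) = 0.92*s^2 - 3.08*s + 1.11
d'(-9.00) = -19.64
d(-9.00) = 103.35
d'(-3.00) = -8.60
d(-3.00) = 18.63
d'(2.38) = 1.30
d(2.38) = -1.01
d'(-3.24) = -9.04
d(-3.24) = 20.75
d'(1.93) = 0.47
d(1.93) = -1.41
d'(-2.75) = -8.14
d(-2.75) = 16.54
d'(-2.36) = -7.42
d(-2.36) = 13.50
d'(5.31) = 6.69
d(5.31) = 10.70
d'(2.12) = 0.82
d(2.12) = -1.28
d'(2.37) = 1.28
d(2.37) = -1.02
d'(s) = 1.84*s - 3.08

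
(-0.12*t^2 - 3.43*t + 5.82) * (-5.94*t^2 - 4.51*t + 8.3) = 0.7128*t^4 + 20.9154*t^3 - 20.0975*t^2 - 54.7172*t + 48.306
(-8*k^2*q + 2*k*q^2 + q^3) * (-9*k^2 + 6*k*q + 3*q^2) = 72*k^4*q - 66*k^3*q^2 - 21*k^2*q^3 + 12*k*q^4 + 3*q^5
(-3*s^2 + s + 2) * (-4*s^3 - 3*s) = 12*s^5 - 4*s^4 + s^3 - 3*s^2 - 6*s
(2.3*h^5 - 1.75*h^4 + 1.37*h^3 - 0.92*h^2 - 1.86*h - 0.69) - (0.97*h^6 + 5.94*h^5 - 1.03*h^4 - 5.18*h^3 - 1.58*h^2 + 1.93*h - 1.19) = -0.97*h^6 - 3.64*h^5 - 0.72*h^4 + 6.55*h^3 + 0.66*h^2 - 3.79*h + 0.5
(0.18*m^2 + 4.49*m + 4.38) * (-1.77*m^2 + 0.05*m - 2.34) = -0.3186*m^4 - 7.9383*m^3 - 7.9493*m^2 - 10.2876*m - 10.2492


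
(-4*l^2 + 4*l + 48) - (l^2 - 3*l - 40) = -5*l^2 + 7*l + 88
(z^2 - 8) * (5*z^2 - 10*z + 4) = 5*z^4 - 10*z^3 - 36*z^2 + 80*z - 32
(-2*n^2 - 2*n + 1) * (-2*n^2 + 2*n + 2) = 4*n^4 - 10*n^2 - 2*n + 2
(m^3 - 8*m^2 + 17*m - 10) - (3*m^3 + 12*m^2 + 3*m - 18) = -2*m^3 - 20*m^2 + 14*m + 8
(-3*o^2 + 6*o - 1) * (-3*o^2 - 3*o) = 9*o^4 - 9*o^3 - 15*o^2 + 3*o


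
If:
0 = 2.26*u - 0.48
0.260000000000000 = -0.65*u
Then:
No Solution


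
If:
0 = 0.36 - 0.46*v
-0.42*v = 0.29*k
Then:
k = -1.13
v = 0.78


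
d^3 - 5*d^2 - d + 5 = (d - 5)*(d - 1)*(d + 1)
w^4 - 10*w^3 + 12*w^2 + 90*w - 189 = (w - 7)*(w - 3)^2*(w + 3)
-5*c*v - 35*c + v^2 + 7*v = (-5*c + v)*(v + 7)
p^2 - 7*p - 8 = (p - 8)*(p + 1)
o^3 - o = o*(o - 1)*(o + 1)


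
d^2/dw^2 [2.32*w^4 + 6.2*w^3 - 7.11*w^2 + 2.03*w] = 27.84*w^2 + 37.2*w - 14.22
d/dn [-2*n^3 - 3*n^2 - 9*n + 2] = -6*n^2 - 6*n - 9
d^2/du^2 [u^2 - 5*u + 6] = 2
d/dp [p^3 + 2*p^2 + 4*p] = 3*p^2 + 4*p + 4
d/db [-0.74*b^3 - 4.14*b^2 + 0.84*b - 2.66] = -2.22*b^2 - 8.28*b + 0.84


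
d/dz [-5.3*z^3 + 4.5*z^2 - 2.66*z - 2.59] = -15.9*z^2 + 9.0*z - 2.66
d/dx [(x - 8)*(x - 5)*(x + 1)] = 3*x^2 - 24*x + 27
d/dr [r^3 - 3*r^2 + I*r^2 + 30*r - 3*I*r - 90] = 3*r^2 + 2*r*(-3 + I) + 30 - 3*I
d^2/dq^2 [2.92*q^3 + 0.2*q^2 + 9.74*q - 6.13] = 17.52*q + 0.4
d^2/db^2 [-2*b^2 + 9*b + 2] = -4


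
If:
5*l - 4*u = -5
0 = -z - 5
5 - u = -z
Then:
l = -1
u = 0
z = -5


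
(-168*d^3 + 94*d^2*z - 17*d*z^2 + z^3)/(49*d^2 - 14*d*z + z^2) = (24*d^2 - 10*d*z + z^2)/(-7*d + z)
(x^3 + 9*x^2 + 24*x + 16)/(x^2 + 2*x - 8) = (x^2 + 5*x + 4)/(x - 2)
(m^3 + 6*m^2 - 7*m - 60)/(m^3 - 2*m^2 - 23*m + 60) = (m + 4)/(m - 4)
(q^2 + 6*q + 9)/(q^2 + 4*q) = (q^2 + 6*q + 9)/(q*(q + 4))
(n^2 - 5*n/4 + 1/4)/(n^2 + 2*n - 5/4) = (4*n^2 - 5*n + 1)/(4*n^2 + 8*n - 5)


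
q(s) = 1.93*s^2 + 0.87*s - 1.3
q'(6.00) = 24.03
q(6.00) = 73.40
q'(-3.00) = -10.71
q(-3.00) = 13.46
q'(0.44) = 2.57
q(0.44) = -0.54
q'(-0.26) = -0.13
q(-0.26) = -1.40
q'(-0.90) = -2.60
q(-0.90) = -0.52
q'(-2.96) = -10.56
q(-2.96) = 13.03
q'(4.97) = 20.05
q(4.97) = 50.70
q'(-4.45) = -16.31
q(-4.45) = 33.05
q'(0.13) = 1.37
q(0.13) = -1.15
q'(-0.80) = -2.22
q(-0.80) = -0.76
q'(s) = 3.86*s + 0.87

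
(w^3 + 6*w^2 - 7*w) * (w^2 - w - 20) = w^5 + 5*w^4 - 33*w^3 - 113*w^2 + 140*w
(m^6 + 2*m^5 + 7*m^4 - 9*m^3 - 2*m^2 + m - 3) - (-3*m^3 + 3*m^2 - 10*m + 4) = m^6 + 2*m^5 + 7*m^4 - 6*m^3 - 5*m^2 + 11*m - 7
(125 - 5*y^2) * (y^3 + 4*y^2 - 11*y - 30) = -5*y^5 - 20*y^4 + 180*y^3 + 650*y^2 - 1375*y - 3750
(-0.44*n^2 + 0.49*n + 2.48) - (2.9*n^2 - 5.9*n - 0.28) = -3.34*n^2 + 6.39*n + 2.76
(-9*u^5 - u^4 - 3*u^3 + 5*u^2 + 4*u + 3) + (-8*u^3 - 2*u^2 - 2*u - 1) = -9*u^5 - u^4 - 11*u^3 + 3*u^2 + 2*u + 2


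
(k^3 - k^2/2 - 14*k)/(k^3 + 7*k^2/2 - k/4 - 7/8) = 4*k*(k - 4)/(4*k^2 - 1)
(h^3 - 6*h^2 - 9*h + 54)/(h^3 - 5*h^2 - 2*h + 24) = (h^2 - 3*h - 18)/(h^2 - 2*h - 8)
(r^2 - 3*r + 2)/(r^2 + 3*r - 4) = (r - 2)/(r + 4)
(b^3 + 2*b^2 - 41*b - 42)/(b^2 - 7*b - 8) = (b^2 + b - 42)/(b - 8)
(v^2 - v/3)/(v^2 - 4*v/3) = (3*v - 1)/(3*v - 4)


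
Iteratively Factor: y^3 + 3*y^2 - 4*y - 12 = (y - 2)*(y^2 + 5*y + 6) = (y - 2)*(y + 2)*(y + 3)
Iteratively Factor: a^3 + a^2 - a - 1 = (a + 1)*(a^2 - 1) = (a - 1)*(a + 1)*(a + 1)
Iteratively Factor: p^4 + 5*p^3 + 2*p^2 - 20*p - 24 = (p - 2)*(p^3 + 7*p^2 + 16*p + 12) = (p - 2)*(p + 3)*(p^2 + 4*p + 4) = (p - 2)*(p + 2)*(p + 3)*(p + 2)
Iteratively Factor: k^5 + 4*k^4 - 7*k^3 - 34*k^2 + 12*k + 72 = (k + 3)*(k^4 + k^3 - 10*k^2 - 4*k + 24) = (k - 2)*(k + 3)*(k^3 + 3*k^2 - 4*k - 12) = (k - 2)*(k + 2)*(k + 3)*(k^2 + k - 6) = (k - 2)*(k + 2)*(k + 3)^2*(k - 2)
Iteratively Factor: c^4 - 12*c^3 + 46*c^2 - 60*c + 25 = (c - 1)*(c^3 - 11*c^2 + 35*c - 25) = (c - 1)^2*(c^2 - 10*c + 25) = (c - 5)*(c - 1)^2*(c - 5)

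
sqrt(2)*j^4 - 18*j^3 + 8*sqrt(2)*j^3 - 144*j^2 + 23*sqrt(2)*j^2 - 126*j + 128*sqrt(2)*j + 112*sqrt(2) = (j + 7)*(j - 8*sqrt(2))*(j - sqrt(2))*(sqrt(2)*j + sqrt(2))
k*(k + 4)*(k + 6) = k^3 + 10*k^2 + 24*k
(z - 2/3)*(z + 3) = z^2 + 7*z/3 - 2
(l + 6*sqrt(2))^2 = l^2 + 12*sqrt(2)*l + 72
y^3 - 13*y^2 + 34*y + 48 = (y - 8)*(y - 6)*(y + 1)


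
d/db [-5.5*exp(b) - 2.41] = -5.5*exp(b)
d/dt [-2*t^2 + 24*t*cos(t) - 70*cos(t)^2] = -24*t*sin(t) - 4*t + 70*sin(2*t) + 24*cos(t)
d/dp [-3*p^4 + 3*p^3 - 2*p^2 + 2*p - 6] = -12*p^3 + 9*p^2 - 4*p + 2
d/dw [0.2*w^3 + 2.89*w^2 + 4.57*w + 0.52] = 0.6*w^2 + 5.78*w + 4.57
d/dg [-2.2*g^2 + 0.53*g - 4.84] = 0.53 - 4.4*g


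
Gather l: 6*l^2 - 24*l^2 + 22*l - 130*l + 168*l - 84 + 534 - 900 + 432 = -18*l^2 + 60*l - 18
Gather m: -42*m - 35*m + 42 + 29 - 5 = 66 - 77*m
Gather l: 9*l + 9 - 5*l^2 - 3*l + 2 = -5*l^2 + 6*l + 11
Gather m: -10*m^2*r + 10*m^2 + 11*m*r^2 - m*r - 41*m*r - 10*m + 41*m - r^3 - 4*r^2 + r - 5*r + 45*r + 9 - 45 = m^2*(10 - 10*r) + m*(11*r^2 - 42*r + 31) - r^3 - 4*r^2 + 41*r - 36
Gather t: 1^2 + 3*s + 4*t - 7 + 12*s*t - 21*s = -18*s + t*(12*s + 4) - 6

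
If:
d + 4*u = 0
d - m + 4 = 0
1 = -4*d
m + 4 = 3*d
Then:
No Solution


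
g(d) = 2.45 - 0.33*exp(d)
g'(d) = -0.33*exp(d)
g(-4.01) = 2.44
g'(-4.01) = -0.01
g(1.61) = 0.80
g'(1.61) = -1.65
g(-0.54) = 2.26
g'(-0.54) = -0.19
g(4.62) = -31.04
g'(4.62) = -33.49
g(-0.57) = 2.26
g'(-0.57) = -0.19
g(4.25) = -20.68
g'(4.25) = -23.13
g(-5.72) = 2.45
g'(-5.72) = -0.00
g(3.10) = -4.88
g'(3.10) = -7.33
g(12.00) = -53706.63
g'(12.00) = -53709.08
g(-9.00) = 2.45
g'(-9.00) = 0.00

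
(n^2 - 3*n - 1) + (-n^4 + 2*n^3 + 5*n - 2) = -n^4 + 2*n^3 + n^2 + 2*n - 3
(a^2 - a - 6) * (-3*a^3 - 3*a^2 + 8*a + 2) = -3*a^5 + 29*a^3 + 12*a^2 - 50*a - 12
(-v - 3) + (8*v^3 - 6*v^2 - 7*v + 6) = 8*v^3 - 6*v^2 - 8*v + 3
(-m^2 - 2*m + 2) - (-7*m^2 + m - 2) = 6*m^2 - 3*m + 4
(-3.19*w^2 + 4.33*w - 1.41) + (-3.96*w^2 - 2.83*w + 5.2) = -7.15*w^2 + 1.5*w + 3.79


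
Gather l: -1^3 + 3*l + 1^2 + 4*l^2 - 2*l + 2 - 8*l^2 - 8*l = -4*l^2 - 7*l + 2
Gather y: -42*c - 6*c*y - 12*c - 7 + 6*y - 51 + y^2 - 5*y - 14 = -54*c + y^2 + y*(1 - 6*c) - 72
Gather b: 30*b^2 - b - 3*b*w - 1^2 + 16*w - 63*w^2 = 30*b^2 + b*(-3*w - 1) - 63*w^2 + 16*w - 1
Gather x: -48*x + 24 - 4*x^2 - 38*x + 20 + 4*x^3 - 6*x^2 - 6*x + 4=4*x^3 - 10*x^2 - 92*x + 48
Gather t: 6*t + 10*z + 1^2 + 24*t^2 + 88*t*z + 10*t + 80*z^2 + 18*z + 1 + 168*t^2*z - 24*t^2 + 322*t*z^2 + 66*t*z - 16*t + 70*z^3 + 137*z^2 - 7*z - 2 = 168*t^2*z + t*(322*z^2 + 154*z) + 70*z^3 + 217*z^2 + 21*z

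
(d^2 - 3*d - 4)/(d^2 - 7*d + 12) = (d + 1)/(d - 3)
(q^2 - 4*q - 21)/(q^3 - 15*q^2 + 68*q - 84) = (q + 3)/(q^2 - 8*q + 12)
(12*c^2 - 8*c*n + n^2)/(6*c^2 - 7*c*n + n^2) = (2*c - n)/(c - n)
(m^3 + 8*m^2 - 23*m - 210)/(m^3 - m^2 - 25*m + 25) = (m^2 + 13*m + 42)/(m^2 + 4*m - 5)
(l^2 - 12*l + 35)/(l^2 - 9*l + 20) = (l - 7)/(l - 4)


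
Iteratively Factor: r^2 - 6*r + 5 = (r - 1)*(r - 5)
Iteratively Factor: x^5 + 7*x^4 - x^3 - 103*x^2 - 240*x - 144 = (x - 4)*(x^4 + 11*x^3 + 43*x^2 + 69*x + 36) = (x - 4)*(x + 3)*(x^3 + 8*x^2 + 19*x + 12) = (x - 4)*(x + 1)*(x + 3)*(x^2 + 7*x + 12) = (x - 4)*(x + 1)*(x + 3)^2*(x + 4)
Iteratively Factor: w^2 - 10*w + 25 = (w - 5)*(w - 5)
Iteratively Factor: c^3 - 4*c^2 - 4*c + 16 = (c + 2)*(c^2 - 6*c + 8) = (c - 4)*(c + 2)*(c - 2)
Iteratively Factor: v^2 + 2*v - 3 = (v + 3)*(v - 1)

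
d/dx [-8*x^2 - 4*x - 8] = -16*x - 4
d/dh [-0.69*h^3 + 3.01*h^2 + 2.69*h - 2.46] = -2.07*h^2 + 6.02*h + 2.69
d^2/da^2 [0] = 0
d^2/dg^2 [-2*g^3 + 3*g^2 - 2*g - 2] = 6 - 12*g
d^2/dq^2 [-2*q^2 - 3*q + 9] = -4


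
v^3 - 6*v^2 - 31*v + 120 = (v - 8)*(v - 3)*(v + 5)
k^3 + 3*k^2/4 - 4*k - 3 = (k - 2)*(k + 3/4)*(k + 2)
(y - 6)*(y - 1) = y^2 - 7*y + 6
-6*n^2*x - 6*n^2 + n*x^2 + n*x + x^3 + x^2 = (-2*n + x)*(3*n + x)*(x + 1)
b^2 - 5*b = b*(b - 5)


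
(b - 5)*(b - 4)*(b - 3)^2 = b^4 - 15*b^3 + 83*b^2 - 201*b + 180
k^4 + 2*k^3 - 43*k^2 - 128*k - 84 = (k - 7)*(k + 1)*(k + 2)*(k + 6)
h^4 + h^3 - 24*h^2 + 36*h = h*(h - 3)*(h - 2)*(h + 6)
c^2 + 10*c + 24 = (c + 4)*(c + 6)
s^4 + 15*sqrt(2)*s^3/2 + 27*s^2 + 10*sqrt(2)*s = s*(s + sqrt(2)/2)*(s + 2*sqrt(2))*(s + 5*sqrt(2))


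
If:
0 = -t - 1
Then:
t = -1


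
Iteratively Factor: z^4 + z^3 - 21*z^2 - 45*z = (z)*(z^3 + z^2 - 21*z - 45) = z*(z + 3)*(z^2 - 2*z - 15) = z*(z + 3)^2*(z - 5)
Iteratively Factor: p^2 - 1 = (p + 1)*(p - 1)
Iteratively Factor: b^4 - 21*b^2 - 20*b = (b + 4)*(b^3 - 4*b^2 - 5*b) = b*(b + 4)*(b^2 - 4*b - 5) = b*(b - 5)*(b + 4)*(b + 1)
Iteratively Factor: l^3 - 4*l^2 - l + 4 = (l - 4)*(l^2 - 1) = (l - 4)*(l - 1)*(l + 1)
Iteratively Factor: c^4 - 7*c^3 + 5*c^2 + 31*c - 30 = (c - 1)*(c^3 - 6*c^2 - c + 30) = (c - 3)*(c - 1)*(c^2 - 3*c - 10) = (c - 3)*(c - 1)*(c + 2)*(c - 5)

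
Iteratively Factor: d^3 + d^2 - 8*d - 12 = (d + 2)*(d^2 - d - 6) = (d - 3)*(d + 2)*(d + 2)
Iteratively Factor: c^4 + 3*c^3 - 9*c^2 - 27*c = (c + 3)*(c^3 - 9*c) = (c - 3)*(c + 3)*(c^2 + 3*c) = (c - 3)*(c + 3)^2*(c)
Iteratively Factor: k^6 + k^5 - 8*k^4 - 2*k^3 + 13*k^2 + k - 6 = (k - 1)*(k^5 + 2*k^4 - 6*k^3 - 8*k^2 + 5*k + 6) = (k - 2)*(k - 1)*(k^4 + 4*k^3 + 2*k^2 - 4*k - 3) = (k - 2)*(k - 1)*(k + 1)*(k^3 + 3*k^2 - k - 3) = (k - 2)*(k - 1)*(k + 1)*(k + 3)*(k^2 - 1) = (k - 2)*(k - 1)^2*(k + 1)*(k + 3)*(k + 1)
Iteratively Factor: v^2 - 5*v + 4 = (v - 4)*(v - 1)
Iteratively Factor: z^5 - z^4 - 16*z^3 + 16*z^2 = (z)*(z^4 - z^3 - 16*z^2 + 16*z) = z^2*(z^3 - z^2 - 16*z + 16) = z^2*(z - 1)*(z^2 - 16) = z^2*(z - 1)*(z + 4)*(z - 4)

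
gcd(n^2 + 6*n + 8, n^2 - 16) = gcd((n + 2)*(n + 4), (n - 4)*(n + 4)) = n + 4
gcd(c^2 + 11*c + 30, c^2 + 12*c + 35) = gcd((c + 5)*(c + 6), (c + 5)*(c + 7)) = c + 5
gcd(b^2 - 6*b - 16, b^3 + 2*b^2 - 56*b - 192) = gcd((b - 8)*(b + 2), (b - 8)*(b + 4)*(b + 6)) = b - 8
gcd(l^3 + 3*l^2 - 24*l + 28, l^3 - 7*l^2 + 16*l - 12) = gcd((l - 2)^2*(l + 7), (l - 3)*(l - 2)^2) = l^2 - 4*l + 4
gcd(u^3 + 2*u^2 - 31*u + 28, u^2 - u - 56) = u + 7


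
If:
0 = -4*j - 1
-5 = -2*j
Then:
No Solution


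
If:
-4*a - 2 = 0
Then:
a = -1/2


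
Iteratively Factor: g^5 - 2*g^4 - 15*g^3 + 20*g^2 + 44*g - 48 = (g - 4)*(g^4 + 2*g^3 - 7*g^2 - 8*g + 12) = (g - 4)*(g - 1)*(g^3 + 3*g^2 - 4*g - 12) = (g - 4)*(g - 1)*(g + 3)*(g^2 - 4) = (g - 4)*(g - 1)*(g + 2)*(g + 3)*(g - 2)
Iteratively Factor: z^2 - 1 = (z - 1)*(z + 1)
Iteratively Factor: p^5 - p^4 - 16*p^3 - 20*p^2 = (p)*(p^4 - p^3 - 16*p^2 - 20*p) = p*(p - 5)*(p^3 + 4*p^2 + 4*p) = p*(p - 5)*(p + 2)*(p^2 + 2*p) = p*(p - 5)*(p + 2)^2*(p)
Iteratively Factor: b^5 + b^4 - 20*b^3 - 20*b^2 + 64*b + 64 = (b - 2)*(b^4 + 3*b^3 - 14*b^2 - 48*b - 32) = (b - 2)*(b + 2)*(b^3 + b^2 - 16*b - 16) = (b - 2)*(b + 1)*(b + 2)*(b^2 - 16) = (b - 4)*(b - 2)*(b + 1)*(b + 2)*(b + 4)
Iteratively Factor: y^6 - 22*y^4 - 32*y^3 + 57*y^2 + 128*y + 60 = (y - 2)*(y^5 + 2*y^4 - 18*y^3 - 68*y^2 - 79*y - 30) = (y - 2)*(y + 3)*(y^4 - y^3 - 15*y^2 - 23*y - 10) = (y - 2)*(y + 1)*(y + 3)*(y^3 - 2*y^2 - 13*y - 10) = (y - 2)*(y + 1)^2*(y + 3)*(y^2 - 3*y - 10) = (y - 2)*(y + 1)^2*(y + 2)*(y + 3)*(y - 5)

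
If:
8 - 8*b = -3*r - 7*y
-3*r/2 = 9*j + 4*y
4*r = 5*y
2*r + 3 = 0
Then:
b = -49/80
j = 47/60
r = -3/2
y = -6/5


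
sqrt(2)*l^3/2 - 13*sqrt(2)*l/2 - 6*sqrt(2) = (l - 4)*(l + 3)*(sqrt(2)*l/2 + sqrt(2)/2)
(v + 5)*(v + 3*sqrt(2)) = v^2 + 3*sqrt(2)*v + 5*v + 15*sqrt(2)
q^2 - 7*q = q*(q - 7)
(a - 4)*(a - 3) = a^2 - 7*a + 12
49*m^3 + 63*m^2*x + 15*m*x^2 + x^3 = (m + x)*(7*m + x)^2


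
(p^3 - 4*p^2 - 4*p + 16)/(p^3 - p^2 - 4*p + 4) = (p - 4)/(p - 1)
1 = 1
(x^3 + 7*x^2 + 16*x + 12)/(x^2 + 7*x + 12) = (x^2 + 4*x + 4)/(x + 4)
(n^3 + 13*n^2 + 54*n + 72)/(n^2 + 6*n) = n + 7 + 12/n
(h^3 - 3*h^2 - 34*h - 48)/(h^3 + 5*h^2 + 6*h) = (h - 8)/h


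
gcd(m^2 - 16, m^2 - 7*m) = 1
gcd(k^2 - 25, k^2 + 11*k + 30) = k + 5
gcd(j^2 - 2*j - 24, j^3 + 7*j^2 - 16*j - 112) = j + 4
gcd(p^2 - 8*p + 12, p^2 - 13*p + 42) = p - 6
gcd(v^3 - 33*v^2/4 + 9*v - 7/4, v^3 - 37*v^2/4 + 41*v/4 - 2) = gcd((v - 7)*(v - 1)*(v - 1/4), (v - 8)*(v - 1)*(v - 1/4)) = v^2 - 5*v/4 + 1/4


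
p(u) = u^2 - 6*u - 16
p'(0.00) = -6.00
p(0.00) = -16.00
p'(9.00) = 12.00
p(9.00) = 11.00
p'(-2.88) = -11.76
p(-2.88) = 9.57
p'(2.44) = -1.12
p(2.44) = -24.69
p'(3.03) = 0.06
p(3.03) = -25.00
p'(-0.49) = -6.98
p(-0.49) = -12.82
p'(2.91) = -0.18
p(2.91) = -24.99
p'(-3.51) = -13.02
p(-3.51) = 17.38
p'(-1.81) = -9.62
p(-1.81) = -1.86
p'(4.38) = 2.76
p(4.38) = -23.10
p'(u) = 2*u - 6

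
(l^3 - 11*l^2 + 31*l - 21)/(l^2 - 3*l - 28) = (l^2 - 4*l + 3)/(l + 4)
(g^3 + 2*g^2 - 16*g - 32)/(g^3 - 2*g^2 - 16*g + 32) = (g + 2)/(g - 2)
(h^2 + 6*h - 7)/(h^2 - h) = (h + 7)/h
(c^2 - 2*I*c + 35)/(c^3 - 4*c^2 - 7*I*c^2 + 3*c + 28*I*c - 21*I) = (c + 5*I)/(c^2 - 4*c + 3)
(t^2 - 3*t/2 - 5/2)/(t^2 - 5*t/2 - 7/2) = (2*t - 5)/(2*t - 7)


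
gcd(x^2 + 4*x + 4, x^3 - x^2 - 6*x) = x + 2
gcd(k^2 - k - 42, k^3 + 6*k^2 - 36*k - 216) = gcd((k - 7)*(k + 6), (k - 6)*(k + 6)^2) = k + 6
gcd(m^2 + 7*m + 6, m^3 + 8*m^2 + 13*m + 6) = m^2 + 7*m + 6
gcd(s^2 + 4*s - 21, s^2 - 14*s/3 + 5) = s - 3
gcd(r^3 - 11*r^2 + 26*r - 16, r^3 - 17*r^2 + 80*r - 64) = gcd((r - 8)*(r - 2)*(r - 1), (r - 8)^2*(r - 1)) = r^2 - 9*r + 8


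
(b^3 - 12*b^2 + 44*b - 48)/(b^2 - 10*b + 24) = b - 2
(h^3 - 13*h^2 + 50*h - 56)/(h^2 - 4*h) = h - 9 + 14/h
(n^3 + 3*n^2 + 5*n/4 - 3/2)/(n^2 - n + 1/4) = (2*n^2 + 7*n + 6)/(2*n - 1)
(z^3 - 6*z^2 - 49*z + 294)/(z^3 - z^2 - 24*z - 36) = (z^2 - 49)/(z^2 + 5*z + 6)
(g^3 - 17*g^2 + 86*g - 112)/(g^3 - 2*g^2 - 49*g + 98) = (g - 8)/(g + 7)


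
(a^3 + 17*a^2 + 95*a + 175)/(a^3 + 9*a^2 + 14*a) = (a^2 + 10*a + 25)/(a*(a + 2))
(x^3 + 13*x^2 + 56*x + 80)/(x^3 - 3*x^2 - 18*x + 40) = (x^2 + 9*x + 20)/(x^2 - 7*x + 10)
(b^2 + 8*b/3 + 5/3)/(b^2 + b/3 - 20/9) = 3*(b + 1)/(3*b - 4)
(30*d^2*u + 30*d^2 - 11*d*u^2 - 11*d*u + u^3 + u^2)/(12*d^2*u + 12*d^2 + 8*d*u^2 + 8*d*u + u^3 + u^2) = (30*d^2 - 11*d*u + u^2)/(12*d^2 + 8*d*u + u^2)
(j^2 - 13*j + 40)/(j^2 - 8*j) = (j - 5)/j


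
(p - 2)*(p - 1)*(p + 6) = p^3 + 3*p^2 - 16*p + 12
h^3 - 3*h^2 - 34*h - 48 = (h - 8)*(h + 2)*(h + 3)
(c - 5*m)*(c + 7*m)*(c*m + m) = c^3*m + 2*c^2*m^2 + c^2*m - 35*c*m^3 + 2*c*m^2 - 35*m^3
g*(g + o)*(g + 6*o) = g^3 + 7*g^2*o + 6*g*o^2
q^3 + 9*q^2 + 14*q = q*(q + 2)*(q + 7)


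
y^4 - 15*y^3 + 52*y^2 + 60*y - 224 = (y - 8)*(y - 7)*(y - 2)*(y + 2)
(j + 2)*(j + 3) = j^2 + 5*j + 6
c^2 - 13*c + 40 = (c - 8)*(c - 5)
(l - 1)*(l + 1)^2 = l^3 + l^2 - l - 1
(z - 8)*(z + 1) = z^2 - 7*z - 8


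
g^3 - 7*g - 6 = (g - 3)*(g + 1)*(g + 2)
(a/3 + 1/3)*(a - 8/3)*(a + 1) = a^3/3 - 2*a^2/9 - 13*a/9 - 8/9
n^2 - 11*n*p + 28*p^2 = (n - 7*p)*(n - 4*p)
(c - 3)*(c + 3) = c^2 - 9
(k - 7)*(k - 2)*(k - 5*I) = k^3 - 9*k^2 - 5*I*k^2 + 14*k + 45*I*k - 70*I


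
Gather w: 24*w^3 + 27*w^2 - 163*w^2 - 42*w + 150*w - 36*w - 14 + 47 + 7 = 24*w^3 - 136*w^2 + 72*w + 40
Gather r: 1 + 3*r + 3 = 3*r + 4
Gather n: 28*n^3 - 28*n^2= 28*n^3 - 28*n^2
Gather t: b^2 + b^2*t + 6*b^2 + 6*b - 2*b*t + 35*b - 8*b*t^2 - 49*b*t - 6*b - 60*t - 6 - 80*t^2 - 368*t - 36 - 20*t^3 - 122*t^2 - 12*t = 7*b^2 + 35*b - 20*t^3 + t^2*(-8*b - 202) + t*(b^2 - 51*b - 440) - 42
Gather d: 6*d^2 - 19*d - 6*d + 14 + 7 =6*d^2 - 25*d + 21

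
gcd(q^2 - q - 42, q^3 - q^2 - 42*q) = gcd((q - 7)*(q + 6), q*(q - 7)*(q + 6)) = q^2 - q - 42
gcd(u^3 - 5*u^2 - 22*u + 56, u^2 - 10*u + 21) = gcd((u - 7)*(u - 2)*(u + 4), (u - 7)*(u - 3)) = u - 7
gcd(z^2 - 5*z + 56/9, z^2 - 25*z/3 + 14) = z - 7/3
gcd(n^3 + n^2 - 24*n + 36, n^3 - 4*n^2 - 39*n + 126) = n^2 + 3*n - 18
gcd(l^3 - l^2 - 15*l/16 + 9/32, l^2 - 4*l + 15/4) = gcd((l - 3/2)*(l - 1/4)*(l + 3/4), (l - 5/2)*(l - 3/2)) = l - 3/2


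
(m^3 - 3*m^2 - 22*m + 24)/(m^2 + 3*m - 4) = m - 6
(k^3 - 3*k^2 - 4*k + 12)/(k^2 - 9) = (k^2 - 4)/(k + 3)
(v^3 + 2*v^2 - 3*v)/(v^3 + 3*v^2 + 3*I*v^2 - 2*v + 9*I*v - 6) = v*(v - 1)/(v^2 + 3*I*v - 2)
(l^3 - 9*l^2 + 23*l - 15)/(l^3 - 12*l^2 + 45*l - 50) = (l^2 - 4*l + 3)/(l^2 - 7*l + 10)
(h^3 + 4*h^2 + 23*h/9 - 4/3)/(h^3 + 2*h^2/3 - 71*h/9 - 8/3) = (9*h^2 + 9*h - 4)/(9*h^2 - 21*h - 8)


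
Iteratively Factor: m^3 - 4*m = (m + 2)*(m^2 - 2*m) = (m - 2)*(m + 2)*(m)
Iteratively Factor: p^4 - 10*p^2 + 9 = (p - 3)*(p^3 + 3*p^2 - p - 3) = (p - 3)*(p + 1)*(p^2 + 2*p - 3) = (p - 3)*(p + 1)*(p + 3)*(p - 1)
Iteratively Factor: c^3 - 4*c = (c + 2)*(c^2 - 2*c) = c*(c + 2)*(c - 2)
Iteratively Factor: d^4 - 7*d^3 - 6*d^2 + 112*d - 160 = (d + 4)*(d^3 - 11*d^2 + 38*d - 40) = (d - 2)*(d + 4)*(d^2 - 9*d + 20) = (d - 4)*(d - 2)*(d + 4)*(d - 5)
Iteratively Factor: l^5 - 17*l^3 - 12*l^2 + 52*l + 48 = (l - 4)*(l^4 + 4*l^3 - l^2 - 16*l - 12) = (l - 4)*(l + 2)*(l^3 + 2*l^2 - 5*l - 6) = (l - 4)*(l + 1)*(l + 2)*(l^2 + l - 6) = (l - 4)*(l - 2)*(l + 1)*(l + 2)*(l + 3)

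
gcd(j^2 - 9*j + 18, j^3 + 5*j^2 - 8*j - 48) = j - 3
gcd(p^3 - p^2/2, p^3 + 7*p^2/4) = p^2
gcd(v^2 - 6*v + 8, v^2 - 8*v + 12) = v - 2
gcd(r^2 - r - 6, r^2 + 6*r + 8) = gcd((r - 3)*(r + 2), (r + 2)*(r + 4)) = r + 2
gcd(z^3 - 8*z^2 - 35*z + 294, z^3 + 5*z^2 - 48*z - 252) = z^2 - z - 42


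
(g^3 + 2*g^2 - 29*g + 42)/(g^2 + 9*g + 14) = (g^2 - 5*g + 6)/(g + 2)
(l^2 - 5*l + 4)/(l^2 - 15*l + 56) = (l^2 - 5*l + 4)/(l^2 - 15*l + 56)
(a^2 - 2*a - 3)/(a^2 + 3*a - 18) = (a + 1)/(a + 6)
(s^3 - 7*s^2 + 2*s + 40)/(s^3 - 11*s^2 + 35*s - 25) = (s^2 - 2*s - 8)/(s^2 - 6*s + 5)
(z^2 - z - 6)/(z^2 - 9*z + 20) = (z^2 - z - 6)/(z^2 - 9*z + 20)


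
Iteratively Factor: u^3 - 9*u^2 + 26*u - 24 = (u - 2)*(u^2 - 7*u + 12) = (u - 3)*(u - 2)*(u - 4)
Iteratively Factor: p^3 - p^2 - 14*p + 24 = (p - 2)*(p^2 + p - 12) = (p - 3)*(p - 2)*(p + 4)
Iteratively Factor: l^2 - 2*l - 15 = (l - 5)*(l + 3)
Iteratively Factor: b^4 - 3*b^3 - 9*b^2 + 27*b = (b + 3)*(b^3 - 6*b^2 + 9*b) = (b - 3)*(b + 3)*(b^2 - 3*b) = b*(b - 3)*(b + 3)*(b - 3)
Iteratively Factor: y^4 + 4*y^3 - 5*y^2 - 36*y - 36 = (y - 3)*(y^3 + 7*y^2 + 16*y + 12) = (y - 3)*(y + 2)*(y^2 + 5*y + 6) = (y - 3)*(y + 2)^2*(y + 3)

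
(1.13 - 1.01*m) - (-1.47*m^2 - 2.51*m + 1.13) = 1.47*m^2 + 1.5*m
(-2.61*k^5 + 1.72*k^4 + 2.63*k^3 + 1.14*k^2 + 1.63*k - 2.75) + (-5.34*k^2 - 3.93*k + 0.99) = -2.61*k^5 + 1.72*k^4 + 2.63*k^3 - 4.2*k^2 - 2.3*k - 1.76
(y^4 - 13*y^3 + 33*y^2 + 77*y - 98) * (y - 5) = y^5 - 18*y^4 + 98*y^3 - 88*y^2 - 483*y + 490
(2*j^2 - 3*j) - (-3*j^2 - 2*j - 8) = 5*j^2 - j + 8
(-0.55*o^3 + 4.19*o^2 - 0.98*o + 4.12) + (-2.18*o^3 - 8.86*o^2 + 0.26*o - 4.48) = -2.73*o^3 - 4.67*o^2 - 0.72*o - 0.36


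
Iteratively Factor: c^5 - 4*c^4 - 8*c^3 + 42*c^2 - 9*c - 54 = (c - 2)*(c^4 - 2*c^3 - 12*c^2 + 18*c + 27) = (c - 2)*(c + 3)*(c^3 - 5*c^2 + 3*c + 9) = (c - 3)*(c - 2)*(c + 3)*(c^2 - 2*c - 3) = (c - 3)*(c - 2)*(c + 1)*(c + 3)*(c - 3)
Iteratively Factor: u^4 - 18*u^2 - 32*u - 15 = (u + 1)*(u^3 - u^2 - 17*u - 15) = (u - 5)*(u + 1)*(u^2 + 4*u + 3) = (u - 5)*(u + 1)*(u + 3)*(u + 1)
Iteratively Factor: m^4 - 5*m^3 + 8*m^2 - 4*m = (m - 1)*(m^3 - 4*m^2 + 4*m) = (m - 2)*(m - 1)*(m^2 - 2*m) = m*(m - 2)*(m - 1)*(m - 2)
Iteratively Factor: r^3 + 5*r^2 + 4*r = (r)*(r^2 + 5*r + 4) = r*(r + 1)*(r + 4)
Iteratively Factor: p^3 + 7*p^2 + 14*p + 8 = (p + 4)*(p^2 + 3*p + 2) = (p + 2)*(p + 4)*(p + 1)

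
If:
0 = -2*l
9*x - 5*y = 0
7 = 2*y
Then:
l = 0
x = 35/18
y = 7/2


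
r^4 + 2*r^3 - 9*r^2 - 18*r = r*(r - 3)*(r + 2)*(r + 3)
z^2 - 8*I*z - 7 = (z - 7*I)*(z - I)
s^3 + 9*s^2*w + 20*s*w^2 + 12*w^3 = (s + w)*(s + 2*w)*(s + 6*w)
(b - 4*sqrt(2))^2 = b^2 - 8*sqrt(2)*b + 32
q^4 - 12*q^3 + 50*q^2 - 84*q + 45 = (q - 5)*(q - 3)^2*(q - 1)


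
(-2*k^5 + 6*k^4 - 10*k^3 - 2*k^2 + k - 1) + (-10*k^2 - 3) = -2*k^5 + 6*k^4 - 10*k^3 - 12*k^2 + k - 4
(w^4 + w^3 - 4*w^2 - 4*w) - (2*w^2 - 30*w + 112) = w^4 + w^3 - 6*w^2 + 26*w - 112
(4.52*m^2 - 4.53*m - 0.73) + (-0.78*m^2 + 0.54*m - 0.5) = 3.74*m^2 - 3.99*m - 1.23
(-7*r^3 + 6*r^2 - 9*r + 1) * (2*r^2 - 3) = -14*r^5 + 12*r^4 + 3*r^3 - 16*r^2 + 27*r - 3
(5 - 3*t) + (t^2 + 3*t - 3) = t^2 + 2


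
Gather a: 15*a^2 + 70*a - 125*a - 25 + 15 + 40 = 15*a^2 - 55*a + 30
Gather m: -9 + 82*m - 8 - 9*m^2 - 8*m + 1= -9*m^2 + 74*m - 16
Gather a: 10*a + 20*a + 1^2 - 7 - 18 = 30*a - 24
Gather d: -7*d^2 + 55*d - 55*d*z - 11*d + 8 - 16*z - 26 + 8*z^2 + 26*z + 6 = -7*d^2 + d*(44 - 55*z) + 8*z^2 + 10*z - 12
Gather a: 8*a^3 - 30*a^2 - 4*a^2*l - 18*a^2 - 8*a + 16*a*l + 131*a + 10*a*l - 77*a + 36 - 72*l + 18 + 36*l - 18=8*a^3 + a^2*(-4*l - 48) + a*(26*l + 46) - 36*l + 36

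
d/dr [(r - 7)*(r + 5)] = 2*r - 2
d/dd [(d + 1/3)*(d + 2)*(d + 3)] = 3*d^2 + 32*d/3 + 23/3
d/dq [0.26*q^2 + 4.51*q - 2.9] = 0.52*q + 4.51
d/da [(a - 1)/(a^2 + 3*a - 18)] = (a^2 + 3*a - (a - 1)*(2*a + 3) - 18)/(a^2 + 3*a - 18)^2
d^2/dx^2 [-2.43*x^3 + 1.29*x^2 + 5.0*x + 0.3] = 2.58 - 14.58*x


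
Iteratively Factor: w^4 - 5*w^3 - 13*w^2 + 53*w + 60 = (w - 4)*(w^3 - w^2 - 17*w - 15) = (w - 4)*(w + 1)*(w^2 - 2*w - 15) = (w - 4)*(w + 1)*(w + 3)*(w - 5)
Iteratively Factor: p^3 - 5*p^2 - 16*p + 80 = (p + 4)*(p^2 - 9*p + 20) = (p - 5)*(p + 4)*(p - 4)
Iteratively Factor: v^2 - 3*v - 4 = (v + 1)*(v - 4)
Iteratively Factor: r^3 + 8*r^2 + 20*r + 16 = (r + 4)*(r^2 + 4*r + 4) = (r + 2)*(r + 4)*(r + 2)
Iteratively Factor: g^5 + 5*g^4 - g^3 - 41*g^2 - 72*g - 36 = (g + 2)*(g^4 + 3*g^3 - 7*g^2 - 27*g - 18) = (g + 2)*(g + 3)*(g^3 - 7*g - 6) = (g - 3)*(g + 2)*(g + 3)*(g^2 + 3*g + 2) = (g - 3)*(g + 2)^2*(g + 3)*(g + 1)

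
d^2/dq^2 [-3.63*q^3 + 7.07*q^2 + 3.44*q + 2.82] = 14.14 - 21.78*q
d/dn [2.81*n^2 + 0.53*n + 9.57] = 5.62*n + 0.53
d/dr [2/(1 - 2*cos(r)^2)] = -8*sin(2*r)/(cos(4*r) + 1)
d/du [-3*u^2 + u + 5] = 1 - 6*u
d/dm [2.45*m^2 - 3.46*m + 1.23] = 4.9*m - 3.46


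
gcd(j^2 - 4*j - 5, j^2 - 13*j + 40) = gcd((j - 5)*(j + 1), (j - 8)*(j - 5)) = j - 5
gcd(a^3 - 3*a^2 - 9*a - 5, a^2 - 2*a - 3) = a + 1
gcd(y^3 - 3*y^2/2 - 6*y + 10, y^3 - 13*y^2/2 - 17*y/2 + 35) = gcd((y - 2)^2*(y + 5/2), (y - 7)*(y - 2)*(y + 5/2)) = y^2 + y/2 - 5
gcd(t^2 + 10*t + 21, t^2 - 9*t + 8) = 1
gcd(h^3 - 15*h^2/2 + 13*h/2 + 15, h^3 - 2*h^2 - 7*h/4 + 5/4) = h^2 - 3*h/2 - 5/2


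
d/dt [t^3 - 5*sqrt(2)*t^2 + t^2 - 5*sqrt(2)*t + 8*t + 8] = 3*t^2 - 10*sqrt(2)*t + 2*t - 5*sqrt(2) + 8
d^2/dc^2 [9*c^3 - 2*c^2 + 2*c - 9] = 54*c - 4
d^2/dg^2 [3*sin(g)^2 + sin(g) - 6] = -sin(g) + 6*cos(2*g)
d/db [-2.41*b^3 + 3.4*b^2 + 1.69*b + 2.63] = -7.23*b^2 + 6.8*b + 1.69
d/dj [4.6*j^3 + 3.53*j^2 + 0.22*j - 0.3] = 13.8*j^2 + 7.06*j + 0.22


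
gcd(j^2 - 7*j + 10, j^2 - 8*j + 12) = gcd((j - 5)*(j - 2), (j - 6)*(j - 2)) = j - 2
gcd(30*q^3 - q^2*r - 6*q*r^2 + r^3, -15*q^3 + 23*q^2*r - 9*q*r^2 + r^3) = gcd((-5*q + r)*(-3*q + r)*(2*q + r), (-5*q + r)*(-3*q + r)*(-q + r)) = 15*q^2 - 8*q*r + r^2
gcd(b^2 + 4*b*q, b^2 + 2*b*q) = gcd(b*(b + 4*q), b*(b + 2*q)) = b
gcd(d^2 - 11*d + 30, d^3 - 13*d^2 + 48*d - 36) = d - 6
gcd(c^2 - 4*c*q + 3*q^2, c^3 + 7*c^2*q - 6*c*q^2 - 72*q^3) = -c + 3*q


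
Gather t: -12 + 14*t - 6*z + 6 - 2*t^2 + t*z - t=-2*t^2 + t*(z + 13) - 6*z - 6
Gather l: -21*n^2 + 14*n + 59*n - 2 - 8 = -21*n^2 + 73*n - 10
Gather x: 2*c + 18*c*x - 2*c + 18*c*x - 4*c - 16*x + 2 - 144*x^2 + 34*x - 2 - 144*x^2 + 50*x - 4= -4*c - 288*x^2 + x*(36*c + 68) - 4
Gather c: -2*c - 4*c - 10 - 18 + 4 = -6*c - 24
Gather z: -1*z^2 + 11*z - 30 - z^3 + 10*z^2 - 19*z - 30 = -z^3 + 9*z^2 - 8*z - 60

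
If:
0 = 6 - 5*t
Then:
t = 6/5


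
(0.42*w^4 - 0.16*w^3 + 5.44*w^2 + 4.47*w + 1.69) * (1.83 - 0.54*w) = -0.2268*w^5 + 0.855*w^4 - 3.2304*w^3 + 7.5414*w^2 + 7.2675*w + 3.0927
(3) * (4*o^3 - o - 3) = 12*o^3 - 3*o - 9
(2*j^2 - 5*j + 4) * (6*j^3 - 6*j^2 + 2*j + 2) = 12*j^5 - 42*j^4 + 58*j^3 - 30*j^2 - 2*j + 8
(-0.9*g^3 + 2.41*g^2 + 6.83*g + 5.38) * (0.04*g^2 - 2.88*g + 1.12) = -0.036*g^5 + 2.6884*g^4 - 7.6756*g^3 - 16.756*g^2 - 7.8448*g + 6.0256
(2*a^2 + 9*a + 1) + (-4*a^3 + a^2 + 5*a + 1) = -4*a^3 + 3*a^2 + 14*a + 2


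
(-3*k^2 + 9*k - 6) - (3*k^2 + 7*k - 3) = -6*k^2 + 2*k - 3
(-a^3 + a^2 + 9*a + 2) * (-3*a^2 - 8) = 3*a^5 - 3*a^4 - 19*a^3 - 14*a^2 - 72*a - 16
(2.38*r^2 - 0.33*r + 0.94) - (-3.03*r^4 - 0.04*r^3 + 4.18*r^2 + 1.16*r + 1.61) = 3.03*r^4 + 0.04*r^3 - 1.8*r^2 - 1.49*r - 0.67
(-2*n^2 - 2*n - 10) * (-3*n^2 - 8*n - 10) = 6*n^4 + 22*n^3 + 66*n^2 + 100*n + 100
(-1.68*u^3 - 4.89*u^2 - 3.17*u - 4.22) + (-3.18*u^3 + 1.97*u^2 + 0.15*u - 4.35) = -4.86*u^3 - 2.92*u^2 - 3.02*u - 8.57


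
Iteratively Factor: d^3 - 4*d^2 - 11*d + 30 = (d - 5)*(d^2 + d - 6) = (d - 5)*(d + 3)*(d - 2)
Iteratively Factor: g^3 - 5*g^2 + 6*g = (g - 2)*(g^2 - 3*g) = (g - 3)*(g - 2)*(g)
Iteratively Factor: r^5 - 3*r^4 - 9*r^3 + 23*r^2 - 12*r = (r - 4)*(r^4 + r^3 - 5*r^2 + 3*r) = (r - 4)*(r + 3)*(r^3 - 2*r^2 + r) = (r - 4)*(r - 1)*(r + 3)*(r^2 - r) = r*(r - 4)*(r - 1)*(r + 3)*(r - 1)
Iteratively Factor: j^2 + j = (j + 1)*(j)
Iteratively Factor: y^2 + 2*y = (y)*(y + 2)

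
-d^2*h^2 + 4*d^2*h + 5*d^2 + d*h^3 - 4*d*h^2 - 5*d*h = (-d + h)*(h - 5)*(d*h + d)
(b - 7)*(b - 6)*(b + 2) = b^3 - 11*b^2 + 16*b + 84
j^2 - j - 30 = (j - 6)*(j + 5)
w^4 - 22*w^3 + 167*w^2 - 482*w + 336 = (w - 8)*(w - 7)*(w - 6)*(w - 1)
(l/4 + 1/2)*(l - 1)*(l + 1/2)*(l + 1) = l^4/4 + 5*l^3/8 - 5*l/8 - 1/4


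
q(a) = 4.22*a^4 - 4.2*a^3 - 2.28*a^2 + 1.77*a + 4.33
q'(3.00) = 330.45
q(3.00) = 217.54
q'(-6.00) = -4070.55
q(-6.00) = 6287.95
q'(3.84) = 754.26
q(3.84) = 657.26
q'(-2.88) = -492.83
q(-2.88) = 370.97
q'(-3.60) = -932.66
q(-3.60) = 873.16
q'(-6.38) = -4865.65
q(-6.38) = 7982.85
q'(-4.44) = -1703.85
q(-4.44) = 1959.15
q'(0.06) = 1.45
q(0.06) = 4.43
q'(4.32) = 1107.82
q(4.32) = 1100.58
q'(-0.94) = -19.10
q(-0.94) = 7.43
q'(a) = 16.88*a^3 - 12.6*a^2 - 4.56*a + 1.77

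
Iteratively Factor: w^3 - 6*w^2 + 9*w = (w)*(w^2 - 6*w + 9) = w*(w - 3)*(w - 3)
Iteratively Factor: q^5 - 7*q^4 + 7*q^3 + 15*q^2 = (q)*(q^4 - 7*q^3 + 7*q^2 + 15*q) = q*(q - 5)*(q^3 - 2*q^2 - 3*q) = q^2*(q - 5)*(q^2 - 2*q - 3) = q^2*(q - 5)*(q + 1)*(q - 3)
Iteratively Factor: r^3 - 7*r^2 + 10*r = (r - 5)*(r^2 - 2*r) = r*(r - 5)*(r - 2)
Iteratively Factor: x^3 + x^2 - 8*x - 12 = (x - 3)*(x^2 + 4*x + 4) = (x - 3)*(x + 2)*(x + 2)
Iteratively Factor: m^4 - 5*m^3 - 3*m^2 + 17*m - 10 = (m - 1)*(m^3 - 4*m^2 - 7*m + 10) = (m - 1)^2*(m^2 - 3*m - 10) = (m - 5)*(m - 1)^2*(m + 2)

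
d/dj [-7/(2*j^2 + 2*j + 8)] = 7*(2*j + 1)/(2*(j^2 + j + 4)^2)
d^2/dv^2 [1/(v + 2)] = 2/(v + 2)^3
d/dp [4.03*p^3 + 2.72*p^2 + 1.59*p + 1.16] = 12.09*p^2 + 5.44*p + 1.59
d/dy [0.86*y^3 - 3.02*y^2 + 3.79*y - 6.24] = 2.58*y^2 - 6.04*y + 3.79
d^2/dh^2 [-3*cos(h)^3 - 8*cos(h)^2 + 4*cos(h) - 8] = -7*cos(h)/4 + 16*cos(2*h) + 27*cos(3*h)/4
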